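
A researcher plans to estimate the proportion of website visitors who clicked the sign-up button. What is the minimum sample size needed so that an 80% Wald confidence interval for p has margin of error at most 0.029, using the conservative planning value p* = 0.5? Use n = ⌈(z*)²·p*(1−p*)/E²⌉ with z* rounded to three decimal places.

The 80% critical value is z* = 1.282.
p*(1−p*) = 0.50·0.50 = 0.2500.
(z*)²·p*(1−p*)/E² = 1.643524·0.2500/0.000841 = 488.562.
Rounding up, n = 489.

n = 489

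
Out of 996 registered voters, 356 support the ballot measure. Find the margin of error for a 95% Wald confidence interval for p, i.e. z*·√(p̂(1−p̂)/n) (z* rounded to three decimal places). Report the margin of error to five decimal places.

The sample proportion is 356/996 = 0.35743.
Standard error of p̂: √(0.229674/996) = √0.000230596 = 0.015185.
The 95% critical value is z* = 1.960.
ME = 1.960·0.015185 = 0.02976.

ME = 0.02976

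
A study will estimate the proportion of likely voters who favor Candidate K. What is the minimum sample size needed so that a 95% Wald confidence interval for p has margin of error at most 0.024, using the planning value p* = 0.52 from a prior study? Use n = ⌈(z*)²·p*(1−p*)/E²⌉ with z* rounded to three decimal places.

z* = 1.960 at the 95% level.
p*(1−p*) = 0.52·0.48 = 0.2496.
Required n before rounding: 3.841600 × 0.2496 / 0.024² = 1664.693.
Rounding up, n = 1665.

n = 1665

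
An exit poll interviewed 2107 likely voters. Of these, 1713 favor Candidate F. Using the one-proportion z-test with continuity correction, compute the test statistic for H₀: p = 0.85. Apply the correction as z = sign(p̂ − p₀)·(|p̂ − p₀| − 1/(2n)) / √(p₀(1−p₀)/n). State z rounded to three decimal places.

With x = 1713 successes in n = 2107, p̂ = 0.81300. p̂ − p₀ = -0.036996.
Continuity correction 1/(2n) = 1/4214 = 0.000237.
Corrected numerator: |-0.036996| − 0.000237 = 0.036759.
Null standard error: √(0.85·0.15/2107) = √0.000060513 = 0.007779.
z = (−)0.036759/0.007779 = -4.725.

z = -4.725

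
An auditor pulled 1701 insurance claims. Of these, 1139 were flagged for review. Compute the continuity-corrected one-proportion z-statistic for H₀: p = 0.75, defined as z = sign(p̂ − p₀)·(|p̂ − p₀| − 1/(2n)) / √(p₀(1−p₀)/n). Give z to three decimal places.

With x = 1139 successes in n = 1701, p̂ = 0.66961. p̂ − p₀ = -0.080394.
Continuity correction 1/(2n) = 1/3402 = 0.000294.
Corrected numerator: |-0.080394| − 0.000294 = 0.080100.
Under H₀, SE = √(p₀(1−p₀)/n) = √(0.75·0.25/1701) = √0.000110229 = 0.010499.
z = −0.080100/0.010499 = -7.629.

z = -7.629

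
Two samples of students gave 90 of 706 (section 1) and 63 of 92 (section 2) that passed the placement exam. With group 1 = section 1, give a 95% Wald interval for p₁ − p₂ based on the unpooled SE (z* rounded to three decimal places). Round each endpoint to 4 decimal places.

p̂₁ = 90/706 = 0.12748, p̂₂ = 63/92 = 0.68478; p̂₁ − p̂₂ = -0.55730.
SE = √(0.000157547 + 0.002346254) = √0.002503801 = 0.050038.
The 95% critical value is z* = 1.960. Margin of error = 0.09807.
Interval: -0.55730 ± 0.09807 → (-0.6554, -0.4592).

(-0.6554, -0.4592)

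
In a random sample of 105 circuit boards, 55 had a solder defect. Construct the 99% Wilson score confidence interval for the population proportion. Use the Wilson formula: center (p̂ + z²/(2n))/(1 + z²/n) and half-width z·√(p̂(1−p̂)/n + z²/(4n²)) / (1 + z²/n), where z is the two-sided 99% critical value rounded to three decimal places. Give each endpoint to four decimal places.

(0.4006, 0.6442)

Here p̂ = 55/105 = 0.52381 and z = 2.576 (z² = 6.635776).
1 + z²/n = 1.063198.
Adjusted center: (0.52381 + z²/(2n))/1.063198 = 0.52239.
Radicand: p̂(1−p̂)/n + z²/(4n²) = 0.002375553 + 0.000150471 = 0.002526024.
Half-width = z·√(radicand)/denom = 2.576·0.050260/1.063198 = 0.12177.
Interval: 0.52239 ± 0.12177 → (0.4006, 0.6442).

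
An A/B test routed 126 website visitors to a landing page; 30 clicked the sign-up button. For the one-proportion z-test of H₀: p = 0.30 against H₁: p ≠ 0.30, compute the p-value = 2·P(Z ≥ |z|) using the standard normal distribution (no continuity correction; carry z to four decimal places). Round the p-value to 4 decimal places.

p-value = 0.1294

p̂ = 30/126 = 0.23810.
Under H₀, SE = √(p₀(1−p₀)/n) = √(0.30·0.70/126) = √0.001666667 = 0.040825.
Test statistic (full precision, shown to 4 dp): z = (30/126 − 0.30)/SE₀ ≈ -1.5164.
p-value = 2·P(Z ≥ |z|) with z = -1.5164 → 0.1294.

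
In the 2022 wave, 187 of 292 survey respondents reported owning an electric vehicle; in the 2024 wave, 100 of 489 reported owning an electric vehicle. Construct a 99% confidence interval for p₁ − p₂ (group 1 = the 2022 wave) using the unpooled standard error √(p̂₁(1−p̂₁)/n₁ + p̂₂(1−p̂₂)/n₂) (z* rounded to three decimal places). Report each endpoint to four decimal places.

p̂₁ = 0.64041, p̂₂ = 0.20450, so the observed difference is 0.43591.
SE = √(0.000788646 + 0.000332677) = √0.001121323 = 0.033486.
The 99% critical value is z* = 2.576. Margin of error = 0.08626.
CI: 0.43591 ± 0.08626 = (0.3497, 0.5222).

(0.3497, 0.5222)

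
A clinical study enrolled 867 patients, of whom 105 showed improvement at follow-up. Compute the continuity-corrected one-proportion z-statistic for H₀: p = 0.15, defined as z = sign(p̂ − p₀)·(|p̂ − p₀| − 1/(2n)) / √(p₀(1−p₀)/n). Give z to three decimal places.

z = -2.335

With x = 105 successes in n = 867, p̂ = 0.12111. p̂ − p₀ = -0.028893.
Continuity correction 1/(2n) = 1/1734 = 0.000577.
Corrected numerator: |-0.028893| − 0.000577 = 0.028316.
SE₀ = √(0.15·0.85/867) = 0.012127.
z = (−)0.028316/0.012127 = -2.335.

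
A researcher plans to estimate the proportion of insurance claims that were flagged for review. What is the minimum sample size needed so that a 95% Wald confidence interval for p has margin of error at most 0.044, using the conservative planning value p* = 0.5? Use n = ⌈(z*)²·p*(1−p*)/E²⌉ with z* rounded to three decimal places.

n = 497

For 95% confidence, z* = 1.960.
p*(1−p*) = 0.2500.
(z*)²·p*(1−p*)/E² = 3.841600·0.2500/0.001936 = 496.074.
Rounding up, n = 497.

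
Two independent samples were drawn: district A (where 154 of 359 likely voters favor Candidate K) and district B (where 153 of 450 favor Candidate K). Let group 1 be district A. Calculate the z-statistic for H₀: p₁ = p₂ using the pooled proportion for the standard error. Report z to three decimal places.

Sample proportions: p̂₁ = 154/359 = 0.42897 and p̂₂ = 153/450 = 0.34000.
Pooled p̂ = (154+153)/(359+450) = 307/809 = 0.37948.
SE = √[p̂(1−p̂)(1/n₁+1/n₂)] = √[0.37948·0.62052·(1/359+1/450)] ≈ 0.034339.
z = 0.08897/0.034339 = 2.591.

z = 2.591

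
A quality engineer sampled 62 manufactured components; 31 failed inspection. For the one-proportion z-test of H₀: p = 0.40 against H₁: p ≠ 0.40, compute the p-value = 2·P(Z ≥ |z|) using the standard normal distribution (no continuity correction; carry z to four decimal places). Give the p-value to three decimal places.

Sample proportion p̂ = 31/62 = 0.50000.
Null standard error: √(0.40·0.60/62) = √0.003870968 = 0.062217.
Test statistic (full precision, shown to 4 dp): z = (31/62 − 0.40)/SE₀ ≈ 1.6073.
p-value = 2·P(Z ≥ |z|) with z = 1.6073 → 0.108.

p-value = 0.108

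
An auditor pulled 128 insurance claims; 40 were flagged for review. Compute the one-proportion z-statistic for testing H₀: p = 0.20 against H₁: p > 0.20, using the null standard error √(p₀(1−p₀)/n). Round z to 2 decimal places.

z = 3.18

With x = 40 successes in n = 128, p̂ = 0.31250.
SE₀ = √(0.20·0.80/128) = 0.035355.
z = (0.31250 − 0.20)/0.035355 = 0.11250/0.035355 = 3.18.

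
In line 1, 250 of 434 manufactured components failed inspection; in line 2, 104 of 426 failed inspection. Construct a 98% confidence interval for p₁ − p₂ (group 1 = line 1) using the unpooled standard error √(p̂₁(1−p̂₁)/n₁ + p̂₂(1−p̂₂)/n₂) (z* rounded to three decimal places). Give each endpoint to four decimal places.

p̂₁ = 250/434 = 0.57604, p̂₂ = 104/426 = 0.24413; p̂₁ − p̂₂ = 0.33191.
SE = √(0.000562715 + 0.000433172) = √0.000995887 = 0.031558.
The 98% critical value is z* = 2.326. Margin = 2.326·0.031558 = 0.07340.
CI: 0.33191 ± 0.07340 = (0.2585, 0.4053).

(0.2585, 0.4053)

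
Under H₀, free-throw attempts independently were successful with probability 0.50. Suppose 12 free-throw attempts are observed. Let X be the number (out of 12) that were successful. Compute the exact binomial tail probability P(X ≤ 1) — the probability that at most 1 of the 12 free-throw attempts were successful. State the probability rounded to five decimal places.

X ~ Binomial(n=12, p=0.50).
P(X ≤ 1) = C(12,0)·0.50^0·0.50^12 + C(12,1)·0.50^1·0.50^11.
= 0.000244 + 0.002930 = 0.00317.

P = 0.00317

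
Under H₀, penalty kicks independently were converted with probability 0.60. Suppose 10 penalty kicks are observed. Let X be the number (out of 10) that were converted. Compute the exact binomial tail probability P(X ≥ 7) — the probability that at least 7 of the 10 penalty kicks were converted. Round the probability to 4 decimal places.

X is binomial with n = 10 and p = 0.60.
P(X ≥ 7) = C(10,7)·0.60^7·0.40^3 + C(10,8)·0.60^8·0.40^2 + C(10,9)·0.60^9·0.40^1 + C(10,10)·0.60^10·0.40^0.
= 0.214991 + 0.120932 + 0.040311 + 0.006047 = 0.3823.

P = 0.3823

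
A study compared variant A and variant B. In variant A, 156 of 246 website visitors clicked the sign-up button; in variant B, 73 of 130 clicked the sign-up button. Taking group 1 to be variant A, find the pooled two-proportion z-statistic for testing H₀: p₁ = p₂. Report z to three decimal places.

z = 1.372

Sample proportions: p̂₁ = 156/246 = 0.63415 and p̂₂ = 73/130 = 0.56154.
Pooled p̂ = (156+73)/(246+130) = 229/376 = 0.60904.
Pooled SE = √[0.2381097·0.01175735] ≈ 0.052911.
z = (p̂₁ − p̂₂)/SE = (0.63415 − 0.56154)/0.052911 = 0.07261/0.052911 = 1.372.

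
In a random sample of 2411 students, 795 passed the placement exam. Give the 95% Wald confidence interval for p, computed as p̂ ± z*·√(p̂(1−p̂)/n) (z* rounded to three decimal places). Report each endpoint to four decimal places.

The sample proportion is 795/2411 = 0.32974.
SE = √(p̂(1−p̂)/n) = √(0.221011/2411) = 0.009574.
The 95% critical value is z* = 1.960.
Margin of error: 1.960 × 0.009574 = 0.01877.
CI: 0.32974 ± 0.01877 = (0.3110, 0.3485).

(0.3110, 0.3485)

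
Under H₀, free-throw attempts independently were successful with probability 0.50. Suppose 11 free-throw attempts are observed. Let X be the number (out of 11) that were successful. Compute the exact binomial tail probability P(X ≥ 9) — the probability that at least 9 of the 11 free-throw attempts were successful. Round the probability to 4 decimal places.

P = 0.0327

X is binomial with n = 11 and p = 0.50.
P(X ≥ 9) = C(11,9)·0.50^9·0.50^2 + C(11,10)·0.50^10·0.50^1 + C(11,11)·0.50^11·0.50^0.
= 0.026855 + 0.005371 + 0.000488 = 0.0327.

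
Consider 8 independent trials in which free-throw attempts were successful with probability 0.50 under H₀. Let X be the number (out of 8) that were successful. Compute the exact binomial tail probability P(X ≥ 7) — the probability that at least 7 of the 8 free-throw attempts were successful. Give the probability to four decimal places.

X ~ Binomial(n=8, p=0.50).
P(X ≥ 7) = C(8,7)·0.50^7·0.50^1 + C(8,8)·0.50^8·0.50^0.
= 0.031250 + 0.003906 = 0.0352.

P = 0.0352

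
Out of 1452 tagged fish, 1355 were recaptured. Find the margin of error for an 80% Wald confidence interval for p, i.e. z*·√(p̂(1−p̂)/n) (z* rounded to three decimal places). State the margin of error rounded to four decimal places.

p̂ = 1355/1452 = 0.93320.
Standard error of p̂: √(0.062342/1452) = √0.000042935 = 0.006552.
z* = 1.282 at the 80% level.
Margin of error = z*·SE = 1.282 × 0.006552 = 0.0084.

ME = 0.0084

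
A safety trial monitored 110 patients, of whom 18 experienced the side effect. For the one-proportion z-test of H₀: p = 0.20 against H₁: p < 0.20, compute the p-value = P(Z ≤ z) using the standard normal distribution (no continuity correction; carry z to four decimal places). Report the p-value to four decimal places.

p-value = 0.1702

The sample proportion is 18/110 = 0.16364.
SE₀ = √(0.20·0.80/110) = 0.038139.
z = (p̂ − p₀)/SE = (18/110 − 0.20)/0.038139 ≈ -0.9535.
From the standard normal, P(Z ≤ z) = 0.1702.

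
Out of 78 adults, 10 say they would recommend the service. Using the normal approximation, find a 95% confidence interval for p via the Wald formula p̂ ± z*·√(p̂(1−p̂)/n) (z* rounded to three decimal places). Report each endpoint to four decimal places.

(0.0540, 0.2024)

Sample proportion p̂ = 10/78 = 0.12821.
SE = √(p̂(1−p̂)/n) = √(0.111769/78) = 0.037854.
The 95% critical value is z* = 1.960.
Margin = 1.960·0.037854 = 0.07419.
So the interval runs from 0.0540 to 0.2024.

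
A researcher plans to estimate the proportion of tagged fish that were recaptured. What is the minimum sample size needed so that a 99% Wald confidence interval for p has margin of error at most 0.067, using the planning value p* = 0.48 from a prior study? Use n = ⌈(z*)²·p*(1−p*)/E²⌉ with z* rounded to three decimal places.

n = 369

The 99% critical value is z* = 2.576.
p*(1−p*) = 0.2496.
(z*)²·p*(1−p*)/E² = 6.635776·0.2496/0.004489 = 368.966.
⌈368.966⌉ = 369.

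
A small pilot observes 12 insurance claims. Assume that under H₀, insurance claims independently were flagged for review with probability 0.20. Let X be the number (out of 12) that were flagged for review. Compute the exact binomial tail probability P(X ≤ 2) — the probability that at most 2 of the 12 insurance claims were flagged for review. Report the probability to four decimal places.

X ~ Binomial(n=12, p=0.20).
P(X ≤ 2) = C(12,0)·0.20^0·0.80^12 + C(12,1)·0.20^1·0.80^11 + C(12,2)·0.20^2·0.80^10.
= 0.068719 + 0.206158 + 0.283468 = 0.5583.

P = 0.5583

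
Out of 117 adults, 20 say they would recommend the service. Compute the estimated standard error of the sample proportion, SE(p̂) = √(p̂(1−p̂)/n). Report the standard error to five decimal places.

SE = 0.03480

The sample proportion is 20/117 = 0.17094.
p̂(1−p̂) = 0.17094·0.82906 = 0.141720.
Dividing by n and taking the root: √0.001211282 = 0.03480.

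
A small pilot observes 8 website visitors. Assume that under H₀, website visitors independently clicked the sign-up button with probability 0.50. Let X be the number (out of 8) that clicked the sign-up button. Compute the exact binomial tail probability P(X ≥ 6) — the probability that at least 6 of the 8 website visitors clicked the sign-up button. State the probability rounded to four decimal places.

X is binomial with n = 8 and p = 0.50.
P(X ≥ 6) = C(8,6)·0.50^6·0.50^2 + C(8,7)·0.50^7·0.50^1 + C(8,8)·0.50^8·0.50^0.
= 0.109375 + 0.031250 + 0.003906 = 0.1445.

P = 0.1445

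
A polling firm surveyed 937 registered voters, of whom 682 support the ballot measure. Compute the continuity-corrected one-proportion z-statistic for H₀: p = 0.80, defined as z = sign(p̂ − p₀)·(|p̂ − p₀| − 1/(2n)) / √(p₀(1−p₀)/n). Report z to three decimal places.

Sample proportion p̂ = 682/937 = 0.72785. p̂ − p₀ = -0.072145.
1/(2n) = 0.000534.
Corrected numerator: |-0.072145| − 0.000534 = 0.071611.
Null standard error: √(0.80·0.20/937) = √0.000170758 = 0.013067.
z = (−)0.071611/0.013067 = -5.480.

z = -5.480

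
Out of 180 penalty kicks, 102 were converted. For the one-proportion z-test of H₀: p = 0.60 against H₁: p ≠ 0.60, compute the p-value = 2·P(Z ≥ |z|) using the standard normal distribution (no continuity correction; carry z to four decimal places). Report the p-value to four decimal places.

p-value = 0.3613

The sample proportion is 102/180 = 0.56667.
Under H₀, SE = √(p₀(1−p₀)/n) = √(0.60·0.40/180) = √0.001333333 = 0.036515.
Test statistic (full precision, shown to 4 dp): z = (102/180 − 0.60)/SE₀ ≈ -0.9129.
p-value = 2·P(Z ≥ |z|) with z = -0.9129 → 0.3613.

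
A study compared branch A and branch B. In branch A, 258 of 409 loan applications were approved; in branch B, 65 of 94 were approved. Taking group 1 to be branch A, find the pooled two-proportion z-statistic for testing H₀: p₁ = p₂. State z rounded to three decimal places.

z = -1.107

Sample proportions: p̂₁ = 258/409 = 0.63081 and p̂₂ = 65/94 = 0.69149.
Pooling: p̂ = 323/503 = 0.64215.
SE = √[p̂(1−p̂)(1/n₁+1/n₂)] = √[0.64215·0.35785·(1/409+1/94)] ≈ 0.054831.
z = -0.06068/0.054831 = -1.107.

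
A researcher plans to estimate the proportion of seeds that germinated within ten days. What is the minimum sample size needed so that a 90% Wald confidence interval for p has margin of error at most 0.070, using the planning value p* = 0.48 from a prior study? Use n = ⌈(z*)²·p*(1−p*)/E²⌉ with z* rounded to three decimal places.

n = 138

The 90% critical value is z* = 1.645.
p*(1−p*) = 0.2496.
Required n before rounding: 2.706025 × 0.2496 / 0.070² = 137.842.
Rounding up, n = 138.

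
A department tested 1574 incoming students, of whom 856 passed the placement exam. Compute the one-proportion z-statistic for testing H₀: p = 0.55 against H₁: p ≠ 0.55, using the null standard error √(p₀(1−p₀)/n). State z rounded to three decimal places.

p̂ = 856/1574 = 0.54384.
Null standard error: √(0.55·0.45/1574) = √0.000157243 = 0.012540.
z = (0.54384 − 0.55)/0.012540 = -0.00616/0.012540 = -0.491.

z = -0.491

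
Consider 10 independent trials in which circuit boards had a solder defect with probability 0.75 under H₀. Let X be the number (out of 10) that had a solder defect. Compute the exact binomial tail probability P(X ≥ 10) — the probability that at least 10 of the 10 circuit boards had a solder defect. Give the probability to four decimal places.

P = 0.0563

X is binomial with n = 10 and p = 0.75.
P(X ≥ 10) = C(10,10)·0.75^10·0.25^0.
= 0.056314 = 0.0563.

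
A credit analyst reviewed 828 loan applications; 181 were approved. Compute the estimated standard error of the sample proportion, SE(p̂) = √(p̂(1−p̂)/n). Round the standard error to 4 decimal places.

Sample proportion p̂ = 181/828 = 0.21860.
p̂(1−p̂) = 0.170814.
SE = √(0.170814/828) = √0.000206297 = 0.0144.

SE = 0.0144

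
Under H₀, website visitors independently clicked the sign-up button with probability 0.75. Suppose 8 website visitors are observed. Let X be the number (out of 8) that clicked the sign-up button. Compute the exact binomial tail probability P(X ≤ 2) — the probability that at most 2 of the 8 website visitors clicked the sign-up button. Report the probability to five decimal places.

P = 0.00423

X is binomial with n = 8 and p = 0.75.
P(X ≤ 2) = C(8,0)·0.75^0·0.25^8 + C(8,1)·0.75^1·0.25^7 + C(8,2)·0.75^2·0.25^6.
= 0.000015 + 0.000366 + 0.003845 = 0.00423.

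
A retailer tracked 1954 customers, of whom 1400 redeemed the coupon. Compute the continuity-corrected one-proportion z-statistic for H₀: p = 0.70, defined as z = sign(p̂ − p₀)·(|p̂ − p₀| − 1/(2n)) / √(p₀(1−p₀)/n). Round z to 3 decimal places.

With x = 1400 successes in n = 1954, p̂ = 0.71648. p̂ − p₀ = 0.016479.
Continuity correction 1/(2n) = 1/3908 = 0.000256.
Corrected numerator: |0.016479| − 0.000256 = 0.016223.
Under H₀, SE = √(p₀(1−p₀)/n) = √(0.70·0.30/1954) = √0.000107472 = 0.010367.
z = +0.016223/0.010367 = 1.565.

z = 1.565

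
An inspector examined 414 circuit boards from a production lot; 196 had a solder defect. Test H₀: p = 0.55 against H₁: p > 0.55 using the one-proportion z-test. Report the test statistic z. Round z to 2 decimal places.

Sample proportion p̂ = 196/414 = 0.47343.
SE₀ = √(0.55·0.45/414) = 0.024450.
Test statistic: z = -0.07657/0.024450 = -3.13.

z = -3.13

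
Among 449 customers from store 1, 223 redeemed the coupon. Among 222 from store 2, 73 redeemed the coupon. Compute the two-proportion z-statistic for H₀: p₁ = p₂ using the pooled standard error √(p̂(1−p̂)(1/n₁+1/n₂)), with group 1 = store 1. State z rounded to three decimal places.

z = 4.120

Sample proportions: p̂₁ = 223/449 = 0.49666 and p̂₂ = 73/222 = 0.32883.
Pooling: p̂ = 296/671 = 0.44113.
Pooled SE = √[0.2465346·0.00673168] ≈ 0.040738.
z = 0.16783/0.040738 = 4.120.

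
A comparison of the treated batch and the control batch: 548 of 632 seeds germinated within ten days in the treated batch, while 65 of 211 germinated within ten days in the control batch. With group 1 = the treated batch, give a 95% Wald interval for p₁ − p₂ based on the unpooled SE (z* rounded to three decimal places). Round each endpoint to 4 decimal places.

p̂₁ = 548/632 = 0.86709, p̂₂ = 65/211 = 0.30806; p̂₁ − p̂₂ = 0.55903.
Unpooled SE = √(p̂₁(1−p̂₁)/n₁ + p̂₂(1−p̂₂)/n₂) = √(0.000182351 + 0.001010227) = 0.034534.
For 95% confidence, z* = 1.960. Margin = 1.960·0.034534 = 0.06769.
Interval: 0.55903 ± 0.06769 → (0.4913, 0.6267).

(0.4913, 0.6267)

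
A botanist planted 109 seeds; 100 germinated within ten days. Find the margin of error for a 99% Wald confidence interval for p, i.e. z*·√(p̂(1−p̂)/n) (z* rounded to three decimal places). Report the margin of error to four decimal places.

Sample proportion p̂ = 100/109 = 0.91743.
SE(p̂) = √(0.91743·0.08257/109) = 0.026362.
For 99% confidence, z* = 2.576.
So ME = 0.0679.

ME = 0.0679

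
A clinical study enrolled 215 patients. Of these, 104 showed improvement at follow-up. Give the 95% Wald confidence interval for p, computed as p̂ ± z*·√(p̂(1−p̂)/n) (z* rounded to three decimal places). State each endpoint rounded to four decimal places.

(0.4169, 0.5505)

p̂ = 104/215 = 0.48372.
Standard error of p̂: √(0.249735/215) = √0.001161558 = 0.034082.
The 95% critical value is z* = 1.960.
Margin = 1.960·0.034082 = 0.06680.
Interval: 0.48372 ± 0.06680 → (0.4169, 0.5505).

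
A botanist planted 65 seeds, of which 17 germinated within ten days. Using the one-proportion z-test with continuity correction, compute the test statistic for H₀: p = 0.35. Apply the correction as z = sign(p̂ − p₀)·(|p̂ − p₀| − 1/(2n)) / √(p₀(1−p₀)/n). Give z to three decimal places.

z = -1.365

Sample proportion p̂ = 17/65 = 0.26154. p̂ − p₀ = -0.088462.
Continuity correction 1/(2n) = 1/130 = 0.007692.
Corrected numerator: |-0.088462| − 0.007692 = 0.080770.
Null standard error: √(0.35·0.65/65) = √0.003500000 = 0.059161.
z = (−)0.080770/0.059161 = -1.365.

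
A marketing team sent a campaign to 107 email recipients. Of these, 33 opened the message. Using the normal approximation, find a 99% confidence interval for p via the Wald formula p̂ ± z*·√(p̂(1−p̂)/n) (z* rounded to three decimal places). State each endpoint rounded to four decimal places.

(0.1934, 0.4234)

Sample proportion p̂ = 33/107 = 0.30841.
SE = √(p̂(1−p̂)/n) = √(0.213294/107) = 0.044648.
z* = 2.576 at the 99% level.
Margin of error: 2.576 × 0.044648 = 0.11501.
So the interval runs from 0.1934 to 0.4234.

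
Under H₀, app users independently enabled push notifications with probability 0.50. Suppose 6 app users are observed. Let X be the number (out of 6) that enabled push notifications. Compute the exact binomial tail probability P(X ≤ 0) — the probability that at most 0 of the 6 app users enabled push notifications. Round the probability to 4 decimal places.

P = 0.0156

X ~ Binomial(n=6, p=0.50).
P(X ≤ 0) = C(6,0)·0.50^0·0.50^6.
= 0.015625 = 0.0156.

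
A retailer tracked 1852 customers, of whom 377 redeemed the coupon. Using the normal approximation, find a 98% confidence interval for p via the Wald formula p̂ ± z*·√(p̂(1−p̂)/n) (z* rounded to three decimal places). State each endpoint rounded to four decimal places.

With x = 377 successes in n = 1852, p̂ = 0.20356.
SE(p̂) = √(0.20356·0.79644/1852) = 0.009356.
z* = 2.326 at the 98% level.
Margin of error: 2.326 × 0.009356 = 0.02176.
CI: 0.20356 ± 0.02176 = (0.1818, 0.2253).

(0.1818, 0.2253)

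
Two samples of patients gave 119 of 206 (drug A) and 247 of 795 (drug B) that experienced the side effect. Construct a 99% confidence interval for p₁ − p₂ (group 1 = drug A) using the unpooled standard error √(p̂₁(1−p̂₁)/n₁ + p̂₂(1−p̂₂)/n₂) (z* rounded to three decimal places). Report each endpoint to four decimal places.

p̂₁ = 0.57767, p̂₂ = 0.31069, so the observed difference is 0.26698.
SE = √(0.001184308 + 0.000269387) = √0.001453695 = 0.038127.
For 99% confidence, z* = 2.576. Margin = 2.576·0.038127 = 0.09822.
So the interval runs from 0.1688 to 0.3652.

(0.1688, 0.3652)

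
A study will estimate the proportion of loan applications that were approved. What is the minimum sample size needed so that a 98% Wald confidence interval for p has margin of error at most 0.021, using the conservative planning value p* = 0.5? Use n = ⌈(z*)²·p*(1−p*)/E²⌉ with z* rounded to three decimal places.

The 98% critical value is z* = 2.326.
p*(1−p*) = 0.2500.
Required n before rounding: 5.410276 × 0.2500 / 0.021² = 3067.050.
⌈3067.050⌉ = 3068.

n = 3068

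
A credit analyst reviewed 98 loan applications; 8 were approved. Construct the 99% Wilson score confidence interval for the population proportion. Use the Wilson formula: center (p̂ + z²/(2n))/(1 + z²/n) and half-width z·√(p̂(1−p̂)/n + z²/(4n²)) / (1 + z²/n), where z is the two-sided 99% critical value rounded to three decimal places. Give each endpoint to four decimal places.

p̂ = 8/98 = 0.08163; z = 2.576, so z² = 6.635776.
1 + z²/n = 1.067712.
Adjusted center: (0.08163 + z²/(2n))/1.067712 = 0.10816.
Radicand: p̂(1−p̂)/n + z²/(4n²) = 0.000764987 + 0.000172735 = 0.000937722.
Half-width = 2.576·√0.000937722/1.067712 = 0.07388.
Interval: 0.10816 ± 0.07388 → (0.0343, 0.1820).

(0.0343, 0.1820)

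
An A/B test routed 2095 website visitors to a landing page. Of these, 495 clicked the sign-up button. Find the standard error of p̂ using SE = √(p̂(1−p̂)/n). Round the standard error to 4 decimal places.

Sample proportion p̂ = 495/2095 = 0.23628.
p̂(1−p̂) = 0.180452.
Dividing by n and taking the root: √0.000086135 = 0.0093.

SE = 0.0093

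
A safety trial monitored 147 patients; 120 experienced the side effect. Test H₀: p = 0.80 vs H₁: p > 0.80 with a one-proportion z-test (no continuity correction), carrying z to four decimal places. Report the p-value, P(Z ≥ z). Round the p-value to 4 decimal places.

With x = 120 successes in n = 147, p̂ = 0.81633.
SE₀ = √(0.80·0.20/147) = 0.032991.
Test statistic (full precision, shown to 4 dp): z = (120/147 − 0.80)/SE₀ ≈ 0.4949.
p-value = P(Z ≥ z) with z = 0.4949 → 0.3103.

p-value = 0.3103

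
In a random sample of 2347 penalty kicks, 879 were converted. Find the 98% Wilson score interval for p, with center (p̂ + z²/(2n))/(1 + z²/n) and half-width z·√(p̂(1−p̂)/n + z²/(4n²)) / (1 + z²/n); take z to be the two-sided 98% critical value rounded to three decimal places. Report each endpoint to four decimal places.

Here p̂ = 879/2347 = 0.37452 and z = 2.326 (z² = 5.410276).
1 + z²/n = 1.002305.
Adjusted center: (0.37452 + z²/(2n))/1.002305 = 0.37481.
Radicand: p̂(1−p̂)/n + z²/(4n²) = 0.000099810 + 0.000000246 = 0.000100056.
Half-width = 2.326·√0.000100056/1.002305 = 0.02321.
So the interval runs from 0.3516 to 0.3980.

(0.3516, 0.3980)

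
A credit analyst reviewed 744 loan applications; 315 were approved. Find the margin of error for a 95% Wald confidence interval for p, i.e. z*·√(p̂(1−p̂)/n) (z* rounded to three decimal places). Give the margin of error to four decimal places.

The sample proportion is 315/744 = 0.42339.
SE(p̂) = √(0.42339·0.57661/744) = 0.018114.
The 95% critical value is z* = 1.960.
ME = 1.960·0.018114 = 0.0355.

ME = 0.0355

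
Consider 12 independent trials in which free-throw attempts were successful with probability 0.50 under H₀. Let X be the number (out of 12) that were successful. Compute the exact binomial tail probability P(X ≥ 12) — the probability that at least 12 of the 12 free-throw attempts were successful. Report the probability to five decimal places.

P = 0.00024

X is binomial with n = 12 and p = 0.50.
P(X ≥ 12) = C(12,12)·0.50^12·0.50^0.
= 0.000244 = 0.00024.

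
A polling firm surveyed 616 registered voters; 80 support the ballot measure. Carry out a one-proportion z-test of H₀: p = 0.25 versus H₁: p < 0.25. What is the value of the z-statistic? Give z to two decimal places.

z = -6.89

With x = 80 successes in n = 616, p̂ = 0.12987.
Under H₀, SE = √(p₀(1−p₀)/n) = √(0.25·0.75/616) = √0.000304383 = 0.017447.
z = (p̂ − p₀)/SE = (0.12987 − 0.25)/0.017447 = -6.89.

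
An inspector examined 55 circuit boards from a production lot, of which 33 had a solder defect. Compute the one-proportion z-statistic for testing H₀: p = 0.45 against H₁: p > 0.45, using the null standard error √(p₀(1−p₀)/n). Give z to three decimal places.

z = 2.236

With x = 33 successes in n = 55, p̂ = 0.60000.
Null standard error: √(0.45·0.55/55) = √0.004500000 = 0.067082.
z = (p̂ − p₀)/SE = (0.60000 − 0.45)/0.067082 = 2.236.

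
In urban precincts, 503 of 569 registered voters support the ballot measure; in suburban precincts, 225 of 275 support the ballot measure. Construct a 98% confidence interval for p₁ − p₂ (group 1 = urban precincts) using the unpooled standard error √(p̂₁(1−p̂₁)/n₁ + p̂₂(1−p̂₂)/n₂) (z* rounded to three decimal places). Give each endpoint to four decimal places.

(0.0034, 0.1283)

p̂₁ = 0.88401, p̂₂ = 0.81818, so the observed difference is 0.06583.
Unpooled SE = √(p̂₁(1−p̂₁)/n₁ + p̂₂(1−p̂₂)/n₂) = √(0.000180208 + 0.000540947) = 0.026854.
The 98% critical value is z* = 2.326. Margin of error = 0.06246.
CI: 0.06583 ± 0.06246 = (0.0034, 0.1283).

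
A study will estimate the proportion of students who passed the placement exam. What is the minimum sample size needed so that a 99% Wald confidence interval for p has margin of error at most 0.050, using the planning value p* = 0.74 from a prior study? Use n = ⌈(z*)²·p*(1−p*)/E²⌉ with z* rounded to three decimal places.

n = 511

z* = 2.576 at the 99% level.
p*(1−p*) = 0.74·0.26 = 0.1924.
Required n before rounding: 6.635776 × 0.1924 / 0.050² = 510.689.
Rounding up, n = 511.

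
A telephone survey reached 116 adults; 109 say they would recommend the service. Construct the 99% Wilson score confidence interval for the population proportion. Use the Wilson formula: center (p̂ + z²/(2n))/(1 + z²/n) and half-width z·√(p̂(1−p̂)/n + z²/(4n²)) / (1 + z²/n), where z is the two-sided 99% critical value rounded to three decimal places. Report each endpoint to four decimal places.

(0.8556, 0.9761)

p̂ = 109/116 = 0.93966; z = 2.576, so z² = 6.635776.
1 + z²/n = 1.057205.
Center = (0.93966 + 0.028602)/1.057205 = 0.91587.
Radicand: p̂(1−p̂)/n + z²/(4n²) = 0.000488822 + 0.000123287 = 0.000612109.
Half-width = z·√(radicand)/denom = 2.576·0.024741/1.057205 = 0.06028.
So the interval runs from 0.8556 to 0.9761.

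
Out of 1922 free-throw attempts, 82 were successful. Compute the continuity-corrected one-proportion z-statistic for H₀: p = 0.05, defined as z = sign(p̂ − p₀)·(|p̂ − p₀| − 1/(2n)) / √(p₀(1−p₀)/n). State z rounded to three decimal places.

z = -1.423

With x = 82 successes in n = 1922, p̂ = 0.04266. p̂ − p₀ = -0.007336.
Continuity correction 1/(2n) = 1/3844 = 0.000260.
Corrected numerator: |-0.007336| − 0.000260 = 0.007076.
Null standard error: √(0.05·0.95/1922) = √0.000024714 = 0.004971.
z = (−)0.007076/0.004971 = -1.423.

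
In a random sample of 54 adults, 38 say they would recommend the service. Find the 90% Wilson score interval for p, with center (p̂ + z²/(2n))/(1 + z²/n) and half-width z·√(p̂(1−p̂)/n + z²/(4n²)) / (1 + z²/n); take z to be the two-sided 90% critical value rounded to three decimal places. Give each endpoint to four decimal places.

p̂ = 38/54 = 0.70370; z = 1.645, so z² = 2.706025.
1 + z²/n = 1.050112.
Adjusted center: (0.70370 + z²/(2n))/1.050112 = 0.69398.
Radicand: p̂(1−p̂)/n + z²/(4n²) = 0.003861200 + 0.000231998 = 0.004093198.
Half-width = z·√(radicand)/denom = 1.645·0.063978/1.050112 = 0.10022.
Interval: 0.69398 ± 0.10022 → (0.5938, 0.7942).

(0.5938, 0.7942)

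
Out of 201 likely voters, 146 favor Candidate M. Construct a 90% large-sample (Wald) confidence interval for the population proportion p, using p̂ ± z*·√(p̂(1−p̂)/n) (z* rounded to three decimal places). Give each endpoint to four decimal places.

With x = 146 successes in n = 201, p̂ = 0.72637.
SE(p̂) = √(0.72637·0.27363/201) = 0.031446.
The 90% critical value is z* = 1.645.
Margin of error: 1.645 × 0.031446 = 0.05173.
CI: 0.72637 ± 0.05173 = (0.6746, 0.7781).

(0.6746, 0.7781)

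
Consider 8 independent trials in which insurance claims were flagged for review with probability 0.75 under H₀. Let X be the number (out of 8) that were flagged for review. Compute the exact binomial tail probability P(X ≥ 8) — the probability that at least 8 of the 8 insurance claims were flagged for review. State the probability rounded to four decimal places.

P = 0.1001

X is binomial with n = 8 and p = 0.75.
P(X ≥ 8) = C(8,8)·0.75^8·0.25^0.
= 0.100113 = 0.1001.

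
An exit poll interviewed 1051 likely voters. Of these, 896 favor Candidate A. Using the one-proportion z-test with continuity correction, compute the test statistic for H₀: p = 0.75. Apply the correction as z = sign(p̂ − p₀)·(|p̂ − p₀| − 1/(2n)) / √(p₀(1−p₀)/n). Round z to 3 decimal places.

z = 7.640

The sample proportion is 896/1051 = 0.85252. p̂ − p₀ = 0.102521.
1/(2n) = 0.000476.
Corrected numerator: |0.102521| − 0.000476 = 0.102045.
Null standard error: √(0.75·0.25/1051) = √0.000178402 = 0.013357.
z = (+)0.102045/0.013357 = 7.640.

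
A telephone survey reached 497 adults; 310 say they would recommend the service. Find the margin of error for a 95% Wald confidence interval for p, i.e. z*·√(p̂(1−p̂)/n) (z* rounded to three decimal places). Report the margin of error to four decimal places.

The sample proportion is 310/497 = 0.62374.
SE(p̂) = √(0.62374·0.37626/497) = 0.021730.
For 95% confidence, z* = 1.960.
So ME = 0.0426.

ME = 0.0426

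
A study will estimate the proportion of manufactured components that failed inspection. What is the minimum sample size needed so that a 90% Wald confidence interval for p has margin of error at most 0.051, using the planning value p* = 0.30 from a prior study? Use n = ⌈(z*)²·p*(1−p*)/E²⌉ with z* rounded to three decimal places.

The 90% critical value is z* = 1.645.
p*(1−p*) = 0.30·0.70 = 0.2100.
(z*)²·p*(1−p*)/E² = 2.706025·0.2100/0.002601 = 218.480.
Rounding up, n = 219.

n = 219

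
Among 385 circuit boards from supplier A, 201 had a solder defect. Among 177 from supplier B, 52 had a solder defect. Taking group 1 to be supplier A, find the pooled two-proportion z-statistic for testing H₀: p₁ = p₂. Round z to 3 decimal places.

Sample proportions: p̂₁ = 201/385 = 0.52208 and p̂₂ = 52/177 = 0.29379.
Pooled p̂ = (201+52)/(385+177) = 253/562 = 0.45018.
SE = √[p̂(1−p̂)(1/n₁+1/n₂)] = √[0.45018·0.54982·(1/385+1/177)] ≈ 0.045181.
z = 0.22829/0.045181 = 5.053.

z = 5.053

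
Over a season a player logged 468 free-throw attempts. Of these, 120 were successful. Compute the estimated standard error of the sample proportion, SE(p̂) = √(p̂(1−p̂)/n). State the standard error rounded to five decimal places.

With x = 120 successes in n = 468, p̂ = 0.25641.
p̂(1−p̂) = 0.190664.
SE = √(0.190664/468) = 0.02018.

SE = 0.02018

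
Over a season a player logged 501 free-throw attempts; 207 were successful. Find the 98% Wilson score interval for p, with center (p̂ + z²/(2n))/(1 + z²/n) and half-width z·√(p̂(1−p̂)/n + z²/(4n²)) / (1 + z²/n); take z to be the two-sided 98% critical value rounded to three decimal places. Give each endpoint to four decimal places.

p̂ = 207/501 = 0.41317; z = 2.326, so z² = 5.410276.
Denominator 1 + z²/n = 1 + 5.410276/501 = 1.010799.
Adjusted center: (0.41317 + z²/(2n))/1.010799 = 0.41410.
Radicand: p̂(1−p̂)/n + z²/(4n²) = 0.000483954 + 0.000005389 = 0.000489343.
Half-width = z·√(radicand)/denom = 2.326·0.022121/1.010799 = 0.05090.
Interval: 0.41410 ± 0.05090 → (0.3632, 0.4650).

(0.3632, 0.4650)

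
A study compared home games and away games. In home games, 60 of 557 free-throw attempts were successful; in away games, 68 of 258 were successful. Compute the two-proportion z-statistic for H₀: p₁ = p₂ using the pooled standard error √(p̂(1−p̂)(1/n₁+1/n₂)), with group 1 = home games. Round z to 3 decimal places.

Sample proportions: p̂₁ = 60/557 = 0.10772 and p̂₂ = 68/258 = 0.26357.
Pooling: p̂ = 128/815 = 0.15706.
SE = √[p̂(1−p̂)(1/n₁+1/n₂)] = √[0.15706·0.84294·(1/557+1/258)] ≈ 0.027401.
z = -0.15585/0.027401 = -5.688.

z = -5.688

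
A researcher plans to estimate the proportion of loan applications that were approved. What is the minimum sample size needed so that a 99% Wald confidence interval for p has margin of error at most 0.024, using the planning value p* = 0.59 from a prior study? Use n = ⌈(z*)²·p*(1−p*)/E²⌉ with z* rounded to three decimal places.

n = 2787

For 99% confidence, z* = 2.576.
p*(1−p*) = 0.59·0.41 = 0.2419.
Required n before rounding: 6.635776 × 0.2419 / 0.024² = 2786.796.
Rounding up, n = 2787.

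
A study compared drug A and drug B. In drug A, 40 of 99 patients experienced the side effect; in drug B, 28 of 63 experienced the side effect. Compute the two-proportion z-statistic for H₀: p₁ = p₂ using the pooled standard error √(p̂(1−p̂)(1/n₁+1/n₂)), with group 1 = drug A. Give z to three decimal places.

z = -0.508

Sample proportions: p̂₁ = 40/99 = 0.40404 and p̂₂ = 28/63 = 0.44444.
Pooled p̂ = (40+28)/(99+63) = 68/162 = 0.41975.
SE = √[p̂(1−p̂)(1/n₁+1/n₂)] = √[0.41975·0.58025·(1/99+1/63)] ≈ 0.079538.
z = -0.04040/0.079538 = -0.508.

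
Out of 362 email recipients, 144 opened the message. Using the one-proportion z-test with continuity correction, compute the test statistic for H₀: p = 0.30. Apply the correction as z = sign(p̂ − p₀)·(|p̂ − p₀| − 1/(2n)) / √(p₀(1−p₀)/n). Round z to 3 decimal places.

The sample proportion is 144/362 = 0.39779. p̂ − p₀ = 0.097790.
Continuity correction 1/(2n) = 1/724 = 0.001381.
Corrected numerator: |0.097790| − 0.001381 = 0.096409.
SE₀ = √(0.30·0.70/362) = 0.024085.
z = +0.096409/0.024085 = 4.003.

z = 4.003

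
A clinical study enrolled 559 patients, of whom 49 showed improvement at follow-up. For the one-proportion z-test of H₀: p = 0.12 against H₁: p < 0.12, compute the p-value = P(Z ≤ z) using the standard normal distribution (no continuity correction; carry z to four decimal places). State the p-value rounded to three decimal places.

p-value = 0.009

With x = 49 successes in n = 559, p̂ = 0.08766.
SE₀ = √(0.12·0.88/559) = 0.013744.
Test statistic (full precision, shown to 4 dp): z = (49/559 − 0.12)/SE₀ ≈ -2.3532.
p-value = P(Z ≤ z) with z = -2.3532 → 0.009.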